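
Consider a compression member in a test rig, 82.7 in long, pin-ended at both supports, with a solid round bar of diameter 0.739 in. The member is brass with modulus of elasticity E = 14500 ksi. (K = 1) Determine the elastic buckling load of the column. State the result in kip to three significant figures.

P_cr ≈ 0.306 kip

I = πd⁴/64 = π×0.739⁴/64 = 1.464×10^-2 in⁴
Effective length L_e = K·L = 1 × 82.7 = 82.70 in
P_cr = π²EI / L_e² = π² × 14500×10³ × 1.464×10^-2 / 82.70² = 306.3 lb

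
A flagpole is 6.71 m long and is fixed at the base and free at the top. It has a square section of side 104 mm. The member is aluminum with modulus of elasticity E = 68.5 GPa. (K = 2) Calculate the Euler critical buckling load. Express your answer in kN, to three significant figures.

P_cr ≈ 36.6 kN

I = a⁴/12 = 104⁴/12 = 9.749×10^6 mm⁴
I = 9.749×10^6 mm⁴ = 9.749×10^-6 m⁴
Effective length L_e = K·L = 2 × 6.71 = 13.42 m
P_cr = π²EI / L_e² = π² × 68.5×10⁹ × 9.749×10^-6 / 13.42² = 3.660×10^4 N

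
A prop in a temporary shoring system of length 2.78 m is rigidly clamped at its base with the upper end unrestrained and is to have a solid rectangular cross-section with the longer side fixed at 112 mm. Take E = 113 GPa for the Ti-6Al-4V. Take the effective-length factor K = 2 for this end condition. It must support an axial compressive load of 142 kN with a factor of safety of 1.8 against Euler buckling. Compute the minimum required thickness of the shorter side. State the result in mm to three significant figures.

b ≈ 91.2 mm

Required P_cr = n·P = 1.8 × 142 = 255.6 kN
L_e = K·L = 2 × 2.78 = 5.560 m
Required I = P_cr·L_e²/(π²E) = 2.556×10^5 × 5.560² / (π² × 1.13×10^11) = 7.085×10^-6 m⁴
I_req = 7.085×10^6 mm⁴
Rectangle, weak axis: I_min = h·b³/12 with h = 112 mm fixed  ⇒  b = (12I/h)^(1/3) = 91.2 mm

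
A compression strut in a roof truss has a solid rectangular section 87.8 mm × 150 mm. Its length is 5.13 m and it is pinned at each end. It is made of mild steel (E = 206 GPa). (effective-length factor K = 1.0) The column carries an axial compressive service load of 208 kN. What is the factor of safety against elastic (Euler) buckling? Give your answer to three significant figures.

Buckling occurs about the weak axis: I_min = h·b³/12 with b = 87.8 mm (the shorter side).
I_min = 150×87.8³/12 = 8.460×10^6 mm⁴
I = 8.460×10^6 mm⁴ = 8.460×10^-6 m⁴
Effective length L_e = K·L = 1 × 5.13 = 5.130 m
P_cr = π²EI / L_e² = π² × 206×10⁹ × 8.460×10^-6 / 5.130² = 6.536×10^5 N
Factor of safety n = P_cr / P = 653.62 / 208 = 3.14

n ≈ 3.14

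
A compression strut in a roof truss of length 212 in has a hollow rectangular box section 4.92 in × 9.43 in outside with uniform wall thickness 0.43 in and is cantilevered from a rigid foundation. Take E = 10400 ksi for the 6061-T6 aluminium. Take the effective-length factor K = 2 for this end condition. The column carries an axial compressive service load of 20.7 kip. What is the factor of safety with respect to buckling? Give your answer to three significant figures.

Inner dimensions: h_i = 9.43 − 2×0.43 = 8.570 in, b_i = 4.92 − 2×0.43 = 4.060 in
Weak-axis I_min = (h_o·b_o³ − h_i·b_i³)/12 with b_o = 4.92, b_i = 4.060 in (shorter outer/inner sides).
I_min = (9.43×4.92³ − 8.570×4.060³)/12 = 45.79 in⁴
Effective length L_e = K·L = 2 × 212 = 424.0 in
P_cr = π²EI / L_e² = π² × 10400×10³ × 45.79 / 424.0² = 2.615×10^4 lb
Factor of safety n = P_cr / P = 26.147 / 20.7 = 1.26

n ≈ 1.26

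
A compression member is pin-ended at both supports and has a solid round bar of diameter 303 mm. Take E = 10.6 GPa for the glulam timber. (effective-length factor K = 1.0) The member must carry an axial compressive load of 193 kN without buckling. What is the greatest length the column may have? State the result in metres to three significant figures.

I = πd⁴/64 = π×303⁴/64 = 4.138×10^8 mm⁴
I = 4.138×10^-4 m⁴
At the buckling limit P_cr = P = 1.930×10^5 N
From P_cr = π²EI/(K·L)²:  L = (1/K)·√(π²EI/P_cr) = (1/1)·√(π²×1.06×10^10×4.138×10^-4/1.930×10^5)
L = 15.0 m

L_max ≈ 15.0 m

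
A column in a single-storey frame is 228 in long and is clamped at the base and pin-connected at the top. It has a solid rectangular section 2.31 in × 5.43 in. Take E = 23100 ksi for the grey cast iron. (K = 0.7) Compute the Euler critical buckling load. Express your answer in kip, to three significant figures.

P_cr ≈ 49.9 kip

Buckling occurs about the weak axis: I_min = h·b³/12 with b = 2.31 in (the shorter side).
I_min = 5.43×2.31³/12 = 5.578 in⁴
Effective length L_e = K·L = 0.7 × 228 = 159.6 in
P_cr = π²EI / L_e² = π² × 23100×10³ × 5.578 / 159.6² = 4.992×10^4 lb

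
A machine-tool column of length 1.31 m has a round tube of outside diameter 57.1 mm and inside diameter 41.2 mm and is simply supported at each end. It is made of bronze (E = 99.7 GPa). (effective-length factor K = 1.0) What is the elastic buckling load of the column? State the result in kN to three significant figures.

d_o = 57.1 mm, d_i = 41.2 mm
I = π(d_o⁴ − d_i⁴)/64 = π(57.1⁴ − 41.20⁴)/64 = 3.804×10^5 mm⁴
I = 3.804×10^5 mm⁴ = 3.804×10^-7 m⁴
Effective length L_e = K·L = 1 × 1.31 = 1.310 m
P_cr = π²EI / L_e² = π² × 99.7×10⁹ × 3.804×10^-7 / 1.310² = 2.181×10^5 N

P_cr ≈ 218 kN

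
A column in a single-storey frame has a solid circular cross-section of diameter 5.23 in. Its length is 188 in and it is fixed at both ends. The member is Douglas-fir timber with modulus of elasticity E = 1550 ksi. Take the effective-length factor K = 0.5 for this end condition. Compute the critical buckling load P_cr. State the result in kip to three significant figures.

P_cr ≈ 63.6 kip

I = πd⁴/64 = π×5.23⁴/64 = 36.73 in⁴
Effective length L_e = K·L = 0.5 × 188 = 94.00 in
P_cr = π²EI / L_e² = π² × 1550×10³ × 36.73 / 94.00² = 6.358×10^4 lb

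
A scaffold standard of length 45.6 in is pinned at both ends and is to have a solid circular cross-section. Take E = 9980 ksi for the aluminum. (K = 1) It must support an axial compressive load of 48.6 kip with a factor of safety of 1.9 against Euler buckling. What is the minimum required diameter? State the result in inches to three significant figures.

d ≈ 2.51 in

Required P_cr = n·P = 1.9 × 48.6 = 92.34 kip
L_e = K·L = 1 × 45.6 = 45.60 in
Required I = P_cr·L_e²/(π²E) = 9.234×10^4 × 45.60² / (π² × 9.98×10^6) = 1.949 in⁴
Solid circle: I = πd⁴/64  ⇒  d = (64I/π)^(1/4) = (64×1.949/π)^(1/4) = 2.51 in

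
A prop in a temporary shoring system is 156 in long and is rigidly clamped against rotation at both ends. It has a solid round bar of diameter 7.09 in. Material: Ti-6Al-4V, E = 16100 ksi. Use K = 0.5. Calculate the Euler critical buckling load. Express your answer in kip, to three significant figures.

P_cr ≈ 3240 kip

I = πd⁴/64 = π×7.09⁴/64 = 124.0 in⁴
Effective length L_e = K·L = 0.5 × 156 = 78.00 in
P_cr = π²EI / L_e² = π² × 16100×10³ × 124.0 / 78.00² = 3.240×10^6 lb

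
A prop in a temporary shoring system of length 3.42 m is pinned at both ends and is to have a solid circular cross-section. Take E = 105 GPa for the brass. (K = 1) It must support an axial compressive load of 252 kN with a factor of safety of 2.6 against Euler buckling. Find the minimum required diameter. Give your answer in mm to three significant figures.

Required P_cr = n·P = 2.6 × 252 = 655.2 kN
L_e = K·L = 1 × 3.42 = 3.420 m
Required I = P_cr·L_e²/(π²E) = 6.552×10^5 × 3.420² / (π² × 1.05×10^11) = 7.395×10^-6 m⁴
I_req = 7.395×10^6 mm⁴
Solid circle: I = πd⁴/64  ⇒  d = (64I/π)^(1/4) = (64×7.395×10^6/π)^(1/4) = 111 mm

d ≈ 111 mm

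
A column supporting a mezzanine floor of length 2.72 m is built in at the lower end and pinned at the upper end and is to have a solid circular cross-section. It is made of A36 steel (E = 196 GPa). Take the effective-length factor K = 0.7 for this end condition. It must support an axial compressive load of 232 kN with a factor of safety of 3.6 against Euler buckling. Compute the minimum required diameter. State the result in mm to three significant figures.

d ≈ 75.1 mm

Required P_cr = n·P = 3.6 × 232 = 835.2 kN
L_e = K·L = 0.7 × 2.72 = 1.904 m
Required I = P_cr·L_e²/(π²E) = 8.352×10^5 × 1.904² / (π² × 1.96×10^11) = 1.565×10^-6 m⁴
I_req = 1.565×10^6 mm⁴
Solid circle: I = πd⁴/64  ⇒  d = (64I/π)^(1/4) = (64×1.565×10^6/π)^(1/4) = 75.1 mm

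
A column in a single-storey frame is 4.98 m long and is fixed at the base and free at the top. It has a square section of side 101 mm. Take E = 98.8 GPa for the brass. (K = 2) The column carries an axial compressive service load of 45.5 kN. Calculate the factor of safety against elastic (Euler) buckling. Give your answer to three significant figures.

n ≈ 1.87

I = a⁴/12 = 101⁴/12 = 8.672×10^6 mm⁴
I = 8.672×10^6 mm⁴ = 8.672×10^-6 m⁴
Effective length L_e = K·L = 2 × 4.98 = 9.960 m
P_cr = π²EI / L_e² = π² × 98.8×10⁹ × 8.672×10^-6 / 9.960² = 8.524×10^4 N
Factor of safety n = P_cr / P = 85.240 / 45.5 = 1.87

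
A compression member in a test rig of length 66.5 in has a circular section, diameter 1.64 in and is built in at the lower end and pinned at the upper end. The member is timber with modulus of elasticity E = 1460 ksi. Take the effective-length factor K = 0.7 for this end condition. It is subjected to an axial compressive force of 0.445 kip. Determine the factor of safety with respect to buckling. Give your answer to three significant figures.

n ≈ 5.31

I = πd⁴/64 = π×1.64⁴/64 = 0.3551 in⁴
Effective length L_e = K·L = 0.7 × 66.5 = 46.55 in
P_cr = π²EI / L_e² = π² × 1460×10³ × 0.3551 / 46.55² = 2.361×10^3 lb
Factor of safety n = P_cr / P = 2.3613 / 0.445 = 5.31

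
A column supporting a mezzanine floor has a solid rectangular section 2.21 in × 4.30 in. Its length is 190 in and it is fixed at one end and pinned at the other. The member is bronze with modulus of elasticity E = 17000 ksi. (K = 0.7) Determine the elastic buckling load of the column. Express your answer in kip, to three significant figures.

P_cr ≈ 36.7 kip

Buckling occurs about the weak axis: I_min = h·b³/12 with b = 2.21 in (the shorter side).
I_min = 4.30×2.21³/12 = 3.868 in⁴
Effective length L_e = K·L = 0.7 × 190 = 133.0 in
P_cr = π²EI / L_e² = π² × 17000×10³ × 3.868 / 133.0² = 3.669×10^4 lb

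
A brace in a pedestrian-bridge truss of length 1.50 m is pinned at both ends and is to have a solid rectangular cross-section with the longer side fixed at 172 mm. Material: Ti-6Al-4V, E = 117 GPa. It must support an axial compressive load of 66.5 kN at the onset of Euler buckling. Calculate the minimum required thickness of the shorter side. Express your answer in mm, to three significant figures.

L_e = K·L = 1 × 1.50 = 1.500 m
Required I = P_cr·L_e²/(π²E) = 6.650×10^4 × 1.500² / (π² × 1.17×10^11) = 1.296×10^-7 m⁴
I_req = 1.296×10^5 mm⁴
Rectangle, weak axis: I_min = h·b³/12 with h = 172 mm fixed  ⇒  b = (12I/h)^(1/3) = 20.8 mm

b ≈ 20.8 mm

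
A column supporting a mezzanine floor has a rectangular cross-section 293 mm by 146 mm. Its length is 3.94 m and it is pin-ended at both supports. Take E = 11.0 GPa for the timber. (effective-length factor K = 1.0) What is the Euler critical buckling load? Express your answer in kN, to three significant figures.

Buckling occurs about the weak axis: I_min = h·b³/12 with b = 146 mm (the shorter side).
I_min = 293×146³/12 = 7.599×10^7 mm⁴
I = 7.599×10^7 mm⁴ = 7.599×10^-5 m⁴
Effective length L_e = K·L = 1 × 3.94 = 3.940 m
P_cr = π²EI / L_e² = π² × 11.0×10⁹ × 7.599×10^-5 / 3.940² = 5.314×10^5 N

P_cr ≈ 531 kN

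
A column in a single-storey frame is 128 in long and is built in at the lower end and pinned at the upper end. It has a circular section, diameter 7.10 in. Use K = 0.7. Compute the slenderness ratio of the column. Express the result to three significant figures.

λ ≈ 50.5

I = πd⁴/64 = π×7.10⁴/64 = 124.7 in⁴
A = 39.59 in²;  r_min = √(I/A) = √(124.7/39.59) = 1.775 in
L_e = K·L = 0.7 × 128 = 89.60 in
λ = L_e / r_min = 89.600 / 1.775 = 50.5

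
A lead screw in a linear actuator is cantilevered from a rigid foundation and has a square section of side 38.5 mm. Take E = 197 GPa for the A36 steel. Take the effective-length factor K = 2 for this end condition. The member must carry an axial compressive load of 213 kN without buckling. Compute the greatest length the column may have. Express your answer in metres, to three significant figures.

L_max ≈ 0.646 m

I = a⁴/12 = 38.5⁴/12 = 1.831×10^5 mm⁴
I = 1.831×10^-7 m⁴
At the buckling limit P_cr = P = 2.130×10^5 N
From P_cr = π²EI/(K·L)²:  L = (1/K)·√(π²EI/P_cr) = (1/2)·√(π²×1.97×10^11×1.831×10^-7/2.130×10^5)
L = 0.646 m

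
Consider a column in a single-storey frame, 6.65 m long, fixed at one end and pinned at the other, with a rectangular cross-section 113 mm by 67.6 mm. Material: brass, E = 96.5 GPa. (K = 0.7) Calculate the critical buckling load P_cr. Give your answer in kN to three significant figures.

Buckling occurs about the weak axis: I_min = h·b³/12 with b = 67.6 mm (the shorter side).
I_min = 113×67.6³/12 = 2.909×10^6 mm⁴
I = 2.909×10^6 mm⁴ = 2.909×10^-6 m⁴
Effective length L_e = K·L = 0.7 × 6.65 = 4.655 m
P_cr = π²EI / L_e² = π² × 96.5×10⁹ × 2.909×10^-6 / 4.655² = 1.279×10^5 N

P_cr ≈ 128 kN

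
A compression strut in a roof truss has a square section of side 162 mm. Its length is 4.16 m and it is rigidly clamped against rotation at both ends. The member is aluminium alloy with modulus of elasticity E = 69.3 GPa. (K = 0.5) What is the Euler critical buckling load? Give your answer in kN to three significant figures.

P_cr ≈ 9070 kN

I = a⁴/12 = 162⁴/12 = 5.740×10^7 mm⁴
I = 5.740×10^7 mm⁴ = 5.740×10^-5 m⁴
Effective length L_e = K·L = 0.5 × 4.16 = 2.080 m
P_cr = π²EI / L_e² = π² × 69.3×10⁹ × 5.740×10^-5 / 2.080² = 9.074×10^6 N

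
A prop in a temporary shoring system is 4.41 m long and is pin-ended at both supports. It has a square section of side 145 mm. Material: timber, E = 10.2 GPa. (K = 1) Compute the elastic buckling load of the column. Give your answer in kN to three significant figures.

I = a⁴/12 = 145⁴/12 = 3.684×10^7 mm⁴
I = 3.684×10^7 mm⁴ = 3.684×10^-5 m⁴
Effective length L_e = K·L = 1 × 4.41 = 4.410 m
P_cr = π²EI / L_e² = π² × 10.2×10⁹ × 3.684×10^-5 / 4.410² = 1.907×10^5 N

P_cr ≈ 191 kN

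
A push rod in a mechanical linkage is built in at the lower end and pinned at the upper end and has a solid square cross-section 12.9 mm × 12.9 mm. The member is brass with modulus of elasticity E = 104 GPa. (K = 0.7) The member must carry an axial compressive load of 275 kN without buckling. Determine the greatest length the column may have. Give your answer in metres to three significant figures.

L_max ≈ 0.133 m

I = a⁴/12 = 12.9⁴/12 = 2.308×10^3 mm⁴
I = 2.308×10^-9 m⁴
At the buckling limit P_cr = P = 2.750×10^5 N
From P_cr = π²EI/(K·L)²:  L = (1/K)·√(π²EI/P_cr) = (1/0.7)·√(π²×1.04×10^11×2.308×10^-9/2.750×10^5)
L = 0.133 m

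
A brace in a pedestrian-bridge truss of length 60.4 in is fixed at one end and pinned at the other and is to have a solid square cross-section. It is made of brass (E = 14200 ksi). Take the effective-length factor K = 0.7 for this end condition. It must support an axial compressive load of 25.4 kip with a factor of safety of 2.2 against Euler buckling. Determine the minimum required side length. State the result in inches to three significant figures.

a ≈ 1.71 in

Required P_cr = n·P = 2.2 × 25.4 = 55.88 kip
L_e = K·L = 0.7 × 60.4 = 42.28 in
Required I = P_cr·L_e²/(π²E) = 5.588×10^4 × 42.28² / (π² × 1.42×10^7) = 0.7128 in⁴
Solid square: I = a⁴/12  ⇒  a = (12I)^(1/4) = (12×0.7128)^(1/4) = 1.71 in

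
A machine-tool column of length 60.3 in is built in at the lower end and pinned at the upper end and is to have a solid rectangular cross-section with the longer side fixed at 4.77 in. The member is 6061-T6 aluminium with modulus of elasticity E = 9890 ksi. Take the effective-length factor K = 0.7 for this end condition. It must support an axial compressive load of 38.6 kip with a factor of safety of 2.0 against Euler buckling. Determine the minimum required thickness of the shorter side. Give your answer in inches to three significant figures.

Required P_cr = n·P = 2.0 × 38.6 = 77.20 kip
L_e = K·L = 0.7 × 60.3 = 42.21 in
Required I = P_cr·L_e²/(π²E) = 7.720×10^4 × 42.21² / (π² × 9.89×10^6) = 1.409 in⁴
Rectangle, weak axis: I_min = h·b³/12 with h = 4.77 in fixed  ⇒  b = (12I/h)^(1/3) = 1.52 in

b ≈ 1.52 in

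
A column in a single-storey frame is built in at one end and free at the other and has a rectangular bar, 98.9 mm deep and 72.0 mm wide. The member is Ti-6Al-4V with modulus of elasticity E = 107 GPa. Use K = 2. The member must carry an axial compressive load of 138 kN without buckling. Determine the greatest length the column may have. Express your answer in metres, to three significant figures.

L_max ≈ 2.43 m

Buckling occurs about the weak axis: I_min = h·b³/12 with b = 72.0 mm (the shorter side).
I_min = 98.9×72.0³/12 = 3.076×10^6 mm⁴
I = 3.076×10^-6 m⁴
At the buckling limit P_cr = P = 1.380×10^5 N
From P_cr = π²EI/(K·L)²:  L = (1/K)·√(π²EI/P_cr) = (1/2)·√(π²×1.07×10^11×3.076×10^-6/1.380×10^5)
L = 2.43 m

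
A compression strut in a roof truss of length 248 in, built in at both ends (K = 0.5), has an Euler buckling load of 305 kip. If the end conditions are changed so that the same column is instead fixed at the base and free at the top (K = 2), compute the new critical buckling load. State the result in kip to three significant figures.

P_cr ≈ 19.1 kip

P_cr ∝ 1/K², so P_cr,new = P_cr,old × (K_old/K_new)² = 305 × (0.5/2)²
= 305 × 0.06250 = 19.1 kip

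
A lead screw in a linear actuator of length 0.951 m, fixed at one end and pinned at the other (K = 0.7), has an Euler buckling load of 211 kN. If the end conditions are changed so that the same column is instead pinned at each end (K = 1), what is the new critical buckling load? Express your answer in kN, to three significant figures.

P_cr ≈ 103 kN

P_cr ∝ 1/K², so P_cr,new = P_cr,old × (K_old/K_new)² = 211 × (0.7/1)²
= 211 × 0.4900 = 103 kN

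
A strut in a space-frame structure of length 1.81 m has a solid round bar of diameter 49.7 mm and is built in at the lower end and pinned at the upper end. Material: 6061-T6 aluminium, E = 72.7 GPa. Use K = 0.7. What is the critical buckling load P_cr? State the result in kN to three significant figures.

P_cr ≈ 134 kN

I = πd⁴/64 = π×49.7⁴/64 = 2.995×10^5 mm⁴
I = 2.995×10^5 mm⁴ = 2.995×10^-7 m⁴
Effective length L_e = K·L = 0.7 × 1.81 = 1.267 m
P_cr = π²EI / L_e² = π² × 72.7×10⁹ × 2.995×10^-7 / 1.267² = 1.339×10^5 N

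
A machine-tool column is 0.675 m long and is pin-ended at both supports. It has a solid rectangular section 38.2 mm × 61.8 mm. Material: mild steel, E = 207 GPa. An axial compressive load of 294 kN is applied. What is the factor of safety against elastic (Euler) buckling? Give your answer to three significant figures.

n ≈ 4.38

Buckling occurs about the weak axis: I_min = h·b³/12 with b = 38.2 mm (the shorter side).
I_min = 61.8×38.2³/12 = 2.871×10^5 mm⁴
I = 2.871×10^5 mm⁴ = 2.871×10^-7 m⁴
Effective length L_e = K·L = 1 × 0.675 = 0.6750 m
P_cr = π²EI / L_e² = π² × 207×10⁹ × 2.871×10^-7 / 0.6750² = 1.287×10^6 N
Factor of safety n = P_cr / P = 1287.2 / 294 = 4.38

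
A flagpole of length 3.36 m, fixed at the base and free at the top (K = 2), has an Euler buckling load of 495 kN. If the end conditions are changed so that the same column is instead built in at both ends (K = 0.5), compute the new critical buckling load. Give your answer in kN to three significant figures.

P_cr ∝ 1/K², so P_cr,new = P_cr,old × (K_old/K_new)² = 495 × (2/0.5)²
= 495 × 16.00 = 7920 kN

P_cr ≈ 7920 kN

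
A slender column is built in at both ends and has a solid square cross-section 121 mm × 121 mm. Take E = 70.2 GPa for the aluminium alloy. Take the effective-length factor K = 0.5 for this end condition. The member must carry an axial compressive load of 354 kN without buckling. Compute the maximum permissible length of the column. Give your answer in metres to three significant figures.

L_max ≈ 11.8 m

I = a⁴/12 = 121⁴/12 = 1.786×10^7 mm⁴
I = 1.786×10^-5 m⁴
At the buckling limit P_cr = P = 3.540×10^5 N
From P_cr = π²EI/(K·L)²:  L = (1/K)·√(π²EI/P_cr) = (1/0.5)·√(π²×7.02×10^10×1.786×10^-5/3.540×10^5)
L = 11.8 m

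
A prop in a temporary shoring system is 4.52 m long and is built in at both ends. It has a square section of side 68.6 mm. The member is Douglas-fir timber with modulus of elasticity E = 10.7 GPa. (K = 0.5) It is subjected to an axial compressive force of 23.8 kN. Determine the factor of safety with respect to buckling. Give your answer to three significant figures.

n ≈ 1.60

I = a⁴/12 = 68.6⁴/12 = 1.846×10^6 mm⁴
I = 1.846×10^6 mm⁴ = 1.846×10^-6 m⁴
Effective length L_e = K·L = 0.5 × 4.52 = 2.260 m
P_cr = π²EI / L_e² = π² × 10.7×10⁹ × 1.846×10^-6 / 2.260² = 3.816×10^4 N
Factor of safety n = P_cr / P = 38.158 / 23.8 = 1.60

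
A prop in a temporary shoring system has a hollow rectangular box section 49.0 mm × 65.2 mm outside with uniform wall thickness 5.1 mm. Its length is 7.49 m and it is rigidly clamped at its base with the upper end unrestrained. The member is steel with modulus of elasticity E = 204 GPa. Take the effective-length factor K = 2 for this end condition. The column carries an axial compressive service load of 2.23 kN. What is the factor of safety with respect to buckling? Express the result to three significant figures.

n ≈ 1.49

Inner dimensions: h_i = 65.2 − 2×5.1 = 55.00 mm, b_i = 49.0 − 2×5.1 = 38.80 mm
Weak-axis I_min = (h_o·b_o³ − h_i·b_i³)/12 with b_o = 49.0, b_i = 38.80 mm (shorter outer/inner sides).
I_min = (65.2×49.0³ − 55.00×38.80³)/12 = 3.715×10^5 mm⁴
I = 3.715×10^5 mm⁴ = 3.715×10^-7 m⁴
Effective length L_e = K·L = 2 × 7.49 = 14.98 m
P_cr = π²EI / L_e² = π² × 204×10⁹ × 3.715×10^-7 / 14.98² = 3.333×10^3 N
Factor of safety n = P_cr / P = 3.3333 / 2.23 = 1.49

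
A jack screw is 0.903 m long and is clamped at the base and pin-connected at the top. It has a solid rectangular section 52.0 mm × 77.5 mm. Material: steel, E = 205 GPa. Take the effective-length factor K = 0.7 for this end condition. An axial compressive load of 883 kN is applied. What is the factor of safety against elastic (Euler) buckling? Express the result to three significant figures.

n ≈ 5.21

Buckling occurs about the weak axis: I_min = h·b³/12 with b = 52.0 mm (the shorter side).
I_min = 77.5×52.0³/12 = 9.081×10^5 mm⁴
I = 9.081×10^5 mm⁴ = 9.081×10^-7 m⁴
Effective length L_e = K·L = 0.7 × 0.903 = 0.6321 m
P_cr = π²EI / L_e² = π² × 205×10⁹ × 9.081×10^-7 / 0.6321² = 4.598×10^6 N
Factor of safety n = P_cr / P = 4598.5 / 883 = 5.21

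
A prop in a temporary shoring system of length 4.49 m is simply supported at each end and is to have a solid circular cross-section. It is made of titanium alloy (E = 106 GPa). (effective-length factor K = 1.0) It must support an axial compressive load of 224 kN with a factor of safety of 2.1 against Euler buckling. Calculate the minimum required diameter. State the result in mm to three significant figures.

Required P_cr = n·P = 2.1 × 224 = 470.4 kN
L_e = K·L = 1 × 4.49 = 4.490 m
Required I = P_cr·L_e²/(π²E) = 4.704×10^5 × 4.490² / (π² × 1.06×10^11) = 9.065×10^-6 m⁴
I_req = 9.065×10^6 mm⁴
Solid circle: I = πd⁴/64  ⇒  d = (64I/π)^(1/4) = (64×9.065×10^6/π)^(1/4) = 117 mm

d ≈ 117 mm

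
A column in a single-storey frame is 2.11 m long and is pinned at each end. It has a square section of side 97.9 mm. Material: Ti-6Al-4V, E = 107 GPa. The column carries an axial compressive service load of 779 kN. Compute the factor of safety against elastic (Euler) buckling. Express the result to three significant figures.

I = a⁴/12 = 97.9⁴/12 = 7.655×10^6 mm⁴
I = 7.655×10^6 mm⁴ = 7.655×10^-6 m⁴
Effective length L_e = K·L = 1 × 2.11 = 2.110 m
P_cr = π²EI / L_e² = π² × 107×10⁹ × 7.655×10^-6 / 2.110² = 1.816×10^6 N
Factor of safety n = P_cr / P = 1815.8 / 779 = 2.33

n ≈ 2.33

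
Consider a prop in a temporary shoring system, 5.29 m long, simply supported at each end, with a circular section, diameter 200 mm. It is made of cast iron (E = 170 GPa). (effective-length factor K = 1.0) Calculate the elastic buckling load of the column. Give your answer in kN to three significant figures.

P_cr ≈ 4710 kN

I = πd⁴/64 = π×200⁴/64 = 7.854×10^7 mm⁴
I = 7.854×10^7 mm⁴ = 7.854×10^-5 m⁴
Effective length L_e = K·L = 1 × 5.29 = 5.290 m
P_cr = π²EI / L_e² = π² × 170×10⁹ × 7.854×10^-5 / 5.290² = 4.709×10^6 N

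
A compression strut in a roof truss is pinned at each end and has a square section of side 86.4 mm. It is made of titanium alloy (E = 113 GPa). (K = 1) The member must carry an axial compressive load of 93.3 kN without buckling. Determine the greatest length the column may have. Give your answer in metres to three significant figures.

L_max ≈ 7.45 m

I = a⁴/12 = 86.4⁴/12 = 4.644×10^6 mm⁴
I = 4.644×10^-6 m⁴
At the buckling limit P_cr = P = 9.330×10^4 N
From P_cr = π²EI/(K·L)²:  L = (1/K)·√(π²EI/P_cr) = (1/1)·√(π²×1.13×10^11×4.644×10^-6/9.330×10^4)
L = 7.45 m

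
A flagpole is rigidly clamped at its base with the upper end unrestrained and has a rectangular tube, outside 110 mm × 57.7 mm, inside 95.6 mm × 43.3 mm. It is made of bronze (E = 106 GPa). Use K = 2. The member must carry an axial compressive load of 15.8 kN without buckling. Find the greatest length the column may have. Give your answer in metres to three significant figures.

Weak-axis I_min = (h_o·b_o³ − h_i·b_i³)/12 with b_o = 57.7, b_i = 43.30 mm (shorter outer/inner sides).
I_min = (110×57.7³ − 95.60×43.30³)/12 = 1.114×10^6 mm⁴
I = 1.114×10^-6 m⁴
At the buckling limit P_cr = P = 1.580×10^4 N
From P_cr = π²EI/(K·L)²:  L = (1/K)·√(π²EI/P_cr) = (1/2)·√(π²×1.06×10^11×1.114×10^-6/1.580×10^4)
L = 4.29 m

L_max ≈ 4.29 m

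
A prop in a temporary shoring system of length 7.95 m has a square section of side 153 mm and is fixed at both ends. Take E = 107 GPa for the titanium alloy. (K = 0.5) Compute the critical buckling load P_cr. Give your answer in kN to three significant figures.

P_cr ≈ 3050 kN

I = a⁴/12 = 153⁴/12 = 4.567×10^7 mm⁴
I = 4.567×10^7 mm⁴ = 4.567×10^-5 m⁴
Effective length L_e = K·L = 0.5 × 7.95 = 3.975 m
P_cr = π²EI / L_e² = π² × 107×10⁹ × 4.567×10^-5 / 3.975² = 3.052×10^6 N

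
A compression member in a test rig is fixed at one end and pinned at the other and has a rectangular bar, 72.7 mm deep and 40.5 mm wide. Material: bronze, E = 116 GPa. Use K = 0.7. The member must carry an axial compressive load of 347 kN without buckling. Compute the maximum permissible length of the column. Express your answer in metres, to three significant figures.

Buckling occurs about the weak axis: I_min = h·b³/12 with b = 40.5 mm (the shorter side).
I_min = 72.7×40.5³/12 = 4.025×10^5 mm⁴
I = 4.025×10^-7 m⁴
At the buckling limit P_cr = P = 3.470×10^5 N
From P_cr = π²EI/(K·L)²:  L = (1/K)·√(π²EI/P_cr) = (1/0.7)·√(π²×1.16×10^11×4.025×10^-7/3.470×10^5)
L = 1.65 m

L_max ≈ 1.65 m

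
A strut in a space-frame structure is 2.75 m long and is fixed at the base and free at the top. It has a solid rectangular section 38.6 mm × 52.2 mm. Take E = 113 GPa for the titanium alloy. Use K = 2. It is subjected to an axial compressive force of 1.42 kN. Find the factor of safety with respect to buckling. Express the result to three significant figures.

n ≈ 6.50

Buckling occurs about the weak axis: I_min = h·b³/12 with b = 38.6 mm (the shorter side).
I_min = 52.2×38.6³/12 = 2.502×10^5 mm⁴
I = 2.502×10^5 mm⁴ = 2.502×10^-7 m⁴
Effective length L_e = K·L = 2 × 2.75 = 5.500 m
P_cr = π²EI / L_e² = π² × 113×10⁹ × 2.502×10^-7 / 5.500² = 9.224×10^3 N
Factor of safety n = P_cr / P = 9.2237 / 1.42 = 6.50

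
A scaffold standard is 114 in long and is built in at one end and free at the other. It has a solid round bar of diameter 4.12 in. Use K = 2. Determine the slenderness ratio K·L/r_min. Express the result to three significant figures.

For a solid circle r = d/4 = 4.12/4 = 1.030 in
L_e = K·L = 2 × 114 = 228.0 in
λ = L_e / r_min = 228.00 / 1.030 = 221

λ ≈ 221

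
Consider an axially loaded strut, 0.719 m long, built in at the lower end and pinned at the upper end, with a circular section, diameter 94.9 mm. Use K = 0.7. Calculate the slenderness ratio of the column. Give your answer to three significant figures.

For a solid circle r = d/4 = 94.9/4 = 23.72 mm
L_e = K·L = 0.7 × 0.719 m = 0.5033 m = 503.30 mm
λ = L_e / r_min = 503.30 / 23.72 = 21.2

λ ≈ 21.2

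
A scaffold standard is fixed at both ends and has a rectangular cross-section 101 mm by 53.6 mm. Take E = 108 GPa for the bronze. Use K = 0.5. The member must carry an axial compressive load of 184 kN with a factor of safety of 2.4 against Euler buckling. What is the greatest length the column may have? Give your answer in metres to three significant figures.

Buckling occurs about the weak axis: I_min = h·b³/12 with b = 53.6 mm (the shorter side).
I_min = 101×53.6³/12 = 1.296×10^6 mm⁴
I = 1.296×10^-6 m⁴
Required critical load P_cr = n·P = 2.4 × 184 = 441.6 kN = 4.416×10^5 N
From P_cr = π²EI/(K·L)²:  L = (1/K)·√(π²EI/P_cr) = (1/0.5)·√(π²×1.08×10^11×1.296×10^-6/4.416×10^5)
L = 3.54 m

L_max ≈ 3.54 m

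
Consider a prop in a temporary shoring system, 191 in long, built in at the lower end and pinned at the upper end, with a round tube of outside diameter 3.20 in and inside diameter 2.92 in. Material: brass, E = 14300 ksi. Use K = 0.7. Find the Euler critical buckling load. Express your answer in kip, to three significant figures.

d_o = 3.20 in, d_i = 2.92 in
I = π(d_o⁴ − d_i⁴)/64 = π(3.20⁴ − 2.920⁴)/64 = 1.579 in⁴
Effective length L_e = K·L = 0.7 × 191 = 133.7 in
P_cr = π²EI / L_e² = π² × 14300×10³ × 1.579 / 133.7² = 1.246×10^4 lb

P_cr ≈ 12.5 kip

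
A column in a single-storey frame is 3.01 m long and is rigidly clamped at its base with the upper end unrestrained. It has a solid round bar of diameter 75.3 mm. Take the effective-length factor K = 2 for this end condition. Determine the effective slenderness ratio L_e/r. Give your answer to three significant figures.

For a solid circle r = d/4 = 75.3/4 = 18.82 mm
L_e = K·L = 2 × 3.01 m = 6.020 m = 6020.0 mm
λ = L_e / r_min = 6020.0 / 18.82 = 320

λ ≈ 320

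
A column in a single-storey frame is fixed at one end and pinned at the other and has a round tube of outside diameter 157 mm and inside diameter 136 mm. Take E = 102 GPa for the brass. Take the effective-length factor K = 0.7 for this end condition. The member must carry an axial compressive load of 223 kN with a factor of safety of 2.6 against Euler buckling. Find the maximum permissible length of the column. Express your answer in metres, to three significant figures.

L_max ≈ 6.80 m

d_o = 157 mm, d_i = 136 mm
I = π(d_o⁴ − d_i⁴)/64 = π(157⁴ − 136.0⁴)/64 = 1.303×10^7 mm⁴
I = 1.303×10^-5 m⁴
Required critical load P_cr = n·P = 2.6 × 223 = 579.8 kN = 5.798×10^5 N
From P_cr = π²EI/(K·L)²:  L = (1/K)·√(π²EI/P_cr) = (1/0.7)·√(π²×1.02×10^11×1.303×10^-5/5.798×10^5)
L = 6.80 m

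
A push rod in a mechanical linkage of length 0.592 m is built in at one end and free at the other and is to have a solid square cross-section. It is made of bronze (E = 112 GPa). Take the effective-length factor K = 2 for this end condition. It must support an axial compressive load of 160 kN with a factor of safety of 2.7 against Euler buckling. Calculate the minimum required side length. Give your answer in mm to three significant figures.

Required P_cr = n·P = 2.7 × 160 = 432.0 kN
L_e = K·L = 2 × 0.592 = 1.184 m
Required I = P_cr·L_e²/(π²E) = 4.320×10^5 × 1.184² / (π² × 1.12×10^11) = 5.479×10^-7 m⁴
I_req = 5.479×10^5 mm⁴
Solid square: I = a⁴/12  ⇒  a = (12I)^(1/4) = (12×5.479×10^5)^(1/4) = 50.6 mm

a ≈ 50.6 mm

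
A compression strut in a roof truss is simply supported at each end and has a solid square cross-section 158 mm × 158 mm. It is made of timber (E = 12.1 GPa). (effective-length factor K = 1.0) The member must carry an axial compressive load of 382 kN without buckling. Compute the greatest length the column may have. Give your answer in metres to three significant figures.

L_max ≈ 4.03 m

I = a⁴/12 = 158⁴/12 = 5.193×10^7 mm⁴
I = 5.193×10^-5 m⁴
At the buckling limit P_cr = P = 3.820×10^5 N
From P_cr = π²EI/(K·L)²:  L = (1/K)·√(π²EI/P_cr) = (1/1)·√(π²×1.21×10^10×5.193×10^-5/3.820×10^5)
L = 4.03 m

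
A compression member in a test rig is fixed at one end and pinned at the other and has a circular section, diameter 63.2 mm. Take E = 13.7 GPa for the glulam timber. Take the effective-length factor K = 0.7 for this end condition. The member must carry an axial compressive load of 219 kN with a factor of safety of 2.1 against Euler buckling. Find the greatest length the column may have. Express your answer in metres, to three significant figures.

I = πd⁴/64 = π×63.2⁴/64 = 7.831×10^5 mm⁴
I = 7.831×10^-7 m⁴
Required critical load P_cr = n·P = 2.1 × 219 = 459.9 kN = 4.599×10^5 N
From P_cr = π²EI/(K·L)²:  L = (1/K)·√(π²EI/P_cr) = (1/0.7)·√(π²×1.37×10^10×7.831×10^-7/4.599×10^5)
L = 0.685 m

L_max ≈ 0.685 m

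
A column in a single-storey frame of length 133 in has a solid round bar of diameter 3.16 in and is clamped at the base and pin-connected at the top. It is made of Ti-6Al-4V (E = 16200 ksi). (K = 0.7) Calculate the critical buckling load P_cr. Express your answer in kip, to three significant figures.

I = πd⁴/64 = π×3.16⁴/64 = 4.895 in⁴
Effective length L_e = K·L = 0.7 × 133 = 93.10 in
P_cr = π²EI / L_e² = π² × 16200×10³ × 4.895 / 93.10² = 9.029×10^4 lb

P_cr ≈ 90.3 kip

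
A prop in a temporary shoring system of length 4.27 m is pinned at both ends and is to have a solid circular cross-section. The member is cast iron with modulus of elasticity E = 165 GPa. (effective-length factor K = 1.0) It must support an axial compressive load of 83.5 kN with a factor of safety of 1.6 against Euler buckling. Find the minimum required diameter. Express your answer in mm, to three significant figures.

d ≈ 74.3 mm

Required P_cr = n·P = 1.6 × 83.5 = 133.6 kN
L_e = K·L = 1 × 4.27 = 4.270 m
Required I = P_cr·L_e²/(π²E) = 1.336×10^5 × 4.270² / (π² × 1.65×10^11) = 1.496×10^-6 m⁴
I_req = 1.496×10^6 mm⁴
Solid circle: I = πd⁴/64  ⇒  d = (64I/π)^(1/4) = (64×1.496×10^6/π)^(1/4) = 74.3 mm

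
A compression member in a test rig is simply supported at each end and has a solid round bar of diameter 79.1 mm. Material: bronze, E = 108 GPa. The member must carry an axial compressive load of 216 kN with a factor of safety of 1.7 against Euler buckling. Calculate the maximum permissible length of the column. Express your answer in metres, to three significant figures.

L_max ≈ 2.36 m

I = πd⁴/64 = π×79.1⁴/64 = 1.922×10^6 mm⁴
I = 1.922×10^-6 m⁴
Required critical load P_cr = n·P = 1.7 × 216 = 367.2 kN = 3.672×10^5 N
From P_cr = π²EI/(K·L)²:  L = (1/K)·√(π²EI/P_cr) = (1/1)·√(π²×1.08×10^11×1.922×10^-6/3.672×10^5)
L = 2.36 m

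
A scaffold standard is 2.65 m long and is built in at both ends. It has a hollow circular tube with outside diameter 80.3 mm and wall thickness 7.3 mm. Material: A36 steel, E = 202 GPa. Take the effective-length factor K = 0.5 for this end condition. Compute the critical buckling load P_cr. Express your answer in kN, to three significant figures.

Inner diameter d_i = 80.3 − 2×7.3 = 65.70 mm
I = π(d_o⁴ − d_i⁴)/64 = π(80.3⁴ − 65.70⁴)/64 = 1.126×10^6 mm⁴
I = 1.126×10^6 mm⁴ = 1.126×10^-6 m⁴
Effective length L_e = K·L = 0.5 × 2.65 = 1.325 m
P_cr = π²EI / L_e² = π² × 202×10⁹ × 1.126×10^-6 / 1.325² = 1.279×10^6 N

P_cr ≈ 1280 kN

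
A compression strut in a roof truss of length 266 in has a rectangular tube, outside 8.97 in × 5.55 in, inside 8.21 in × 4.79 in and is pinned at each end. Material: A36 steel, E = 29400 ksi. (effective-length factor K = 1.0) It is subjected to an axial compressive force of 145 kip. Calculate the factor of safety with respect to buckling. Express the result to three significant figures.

n ≈ 1.49

Weak-axis I_min = (h_o·b_o³ − h_i·b_i³)/12 with b_o = 5.55, b_i = 4.790 in (shorter outer/inner sides).
I_min = (8.97×5.55³ − 8.210×4.790³)/12 = 52.60 in⁴
Effective length L_e = K·L = 1 × 266 = 266.0 in
P_cr = π²EI / L_e² = π² × 29400×10³ × 52.60 / 266.0² = 2.157×10^5 lb
Factor of safety n = P_cr / P = 215.70 / 145 = 1.49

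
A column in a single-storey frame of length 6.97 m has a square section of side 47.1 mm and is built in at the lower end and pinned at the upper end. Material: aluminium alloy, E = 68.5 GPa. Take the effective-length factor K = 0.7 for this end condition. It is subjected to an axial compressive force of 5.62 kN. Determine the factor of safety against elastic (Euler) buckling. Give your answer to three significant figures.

I = a⁴/12 = 47.1⁴/12 = 4.101×10^5 mm⁴
I = 4.101×10^5 mm⁴ = 4.101×10^-7 m⁴
Effective length L_e = K·L = 0.7 × 6.97 = 4.879 m
P_cr = π²EI / L_e² = π² × 68.5×10⁹ × 4.101×10^-7 / 4.879² = 1.165×10^4 N
Factor of safety n = P_cr / P = 11.647 / 5.62 = 2.07

n ≈ 2.07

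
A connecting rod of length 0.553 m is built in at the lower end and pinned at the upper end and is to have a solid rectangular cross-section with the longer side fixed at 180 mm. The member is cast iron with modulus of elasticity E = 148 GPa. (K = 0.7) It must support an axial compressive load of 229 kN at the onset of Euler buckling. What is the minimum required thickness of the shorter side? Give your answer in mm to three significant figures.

L_e = K·L = 0.7 × 0.553 = 0.3871 m
Required I = P_cr·L_e²/(π²E) = 2.290×10^5 × 0.3871² / (π² × 1.48×10^11) = 2.349×10^-8 m⁴
I_req = 2.349×10^4 mm⁴
Rectangle, weak axis: I_min = h·b³/12 with h = 180 mm fixed  ⇒  b = (12I/h)^(1/3) = 11.6 mm

b ≈ 11.6 mm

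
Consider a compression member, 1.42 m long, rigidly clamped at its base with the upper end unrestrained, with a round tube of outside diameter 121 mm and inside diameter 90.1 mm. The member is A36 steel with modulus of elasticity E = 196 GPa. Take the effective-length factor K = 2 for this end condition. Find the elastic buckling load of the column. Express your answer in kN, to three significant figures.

P_cr ≈ 1750 kN

d_o = 121 mm, d_i = 90.1 mm
I = π(d_o⁴ − d_i⁴)/64 = π(121⁴ − 90.10⁴)/64 = 7.287×10^6 mm⁴
I = 7.287×10^6 mm⁴ = 7.287×10^-6 m⁴
Effective length L_e = K·L = 2 × 1.42 = 2.840 m
P_cr = π²EI / L_e² = π² × 196×10⁹ × 7.287×10^-6 / 2.840² = 1.748×10^6 N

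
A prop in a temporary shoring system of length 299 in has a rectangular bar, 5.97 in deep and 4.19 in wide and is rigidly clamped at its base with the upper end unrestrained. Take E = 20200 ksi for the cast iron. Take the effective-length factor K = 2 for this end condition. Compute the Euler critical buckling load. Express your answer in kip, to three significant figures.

Buckling occurs about the weak axis: I_min = h·b³/12 with b = 4.19 in (the shorter side).
I_min = 5.97×4.19³/12 = 36.60 in⁴
Effective length L_e = K·L = 2 × 299 = 598.0 in
P_cr = π²EI / L_e² = π² × 20200×10³ × 36.60 / 598.0² = 2.040×10^4 lb

P_cr ≈ 20.4 kip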